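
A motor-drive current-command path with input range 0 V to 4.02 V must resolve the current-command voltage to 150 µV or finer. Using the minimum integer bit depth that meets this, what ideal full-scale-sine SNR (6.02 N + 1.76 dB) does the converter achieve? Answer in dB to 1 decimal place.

V_FS = 4.02 V.
Levels needed ≥ 4.02/150 µV = 26800. 2^15 = 32768 suffices, so N_min = 15.
Ideal SNR at N = 15: 6.02·15 + 1.76 = 92.1 dB.

92.1 dB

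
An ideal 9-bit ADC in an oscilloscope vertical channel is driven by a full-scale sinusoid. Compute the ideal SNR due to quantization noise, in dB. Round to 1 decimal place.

Ideal quantization SNR: 6.02 × 9 + 1.76 dB = 55.9 dB.

55.9 dB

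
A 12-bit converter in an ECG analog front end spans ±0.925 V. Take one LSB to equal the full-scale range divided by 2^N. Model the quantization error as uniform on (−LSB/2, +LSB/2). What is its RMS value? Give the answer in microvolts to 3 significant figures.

130 µV

Span: 0.925 V − (-0.925 V) = 1.85 V.
LSB = 1.85 V ÷ 2^12 = 1.85/4096 V = 451.66 µV.
RMS of a uniform error over width LSB is LSB/√12 = 130 µV.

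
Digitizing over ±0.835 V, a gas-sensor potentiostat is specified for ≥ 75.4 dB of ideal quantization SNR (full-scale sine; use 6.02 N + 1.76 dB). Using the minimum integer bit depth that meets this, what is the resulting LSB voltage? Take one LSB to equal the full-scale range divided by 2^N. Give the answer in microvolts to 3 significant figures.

204 µV

Full-scale range = 0.835 V − (-0.835 V) = 1.67 V.
N ≥ (75.4 − 1.76)/6.02 = 12.233 → N_min = 13.
One LSB is 1.67 V / 8192 = 204 µV.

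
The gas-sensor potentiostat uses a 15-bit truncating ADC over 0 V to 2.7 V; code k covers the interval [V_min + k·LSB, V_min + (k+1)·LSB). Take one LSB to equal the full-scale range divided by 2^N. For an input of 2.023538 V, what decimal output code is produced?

Range is 2.7 V. LSB = 2.7 V / 2^15 ≈ 82.40 µV.
V_in − V_min = 2.023538 − (0) = 2.023538 V.
Divide by LSB: 2.023538 × 32768/2.7 = 24558.2567.
Truncating gives code 24558.

24558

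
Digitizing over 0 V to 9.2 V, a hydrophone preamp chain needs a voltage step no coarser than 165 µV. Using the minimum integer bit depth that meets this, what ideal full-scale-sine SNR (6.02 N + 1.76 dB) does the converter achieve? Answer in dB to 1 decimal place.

98.1 dB

Range is 9.2 V.
Need 2^N ≥ 9.2 V / 165 µV = 55760 → N_min = 16.
Ideal SNR at N = 16: 6.02·16 + 1.76 = 98.1 dB.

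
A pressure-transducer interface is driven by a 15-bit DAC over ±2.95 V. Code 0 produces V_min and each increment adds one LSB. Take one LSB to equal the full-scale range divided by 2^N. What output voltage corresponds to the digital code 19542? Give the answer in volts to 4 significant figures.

Range = 2.95 − (-2.95) = 5.9 V. LSB = 5.9 V / 2^15.
V_out = -2.95 + 19542 × (5.9/32768) V
      = -2.95 V + 3.51861 V = 0.568610 V.

0.5686 V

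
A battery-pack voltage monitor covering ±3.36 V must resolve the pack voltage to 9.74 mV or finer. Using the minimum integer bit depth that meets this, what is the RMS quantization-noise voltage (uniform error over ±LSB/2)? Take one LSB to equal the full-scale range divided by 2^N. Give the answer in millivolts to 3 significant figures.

The full-scale span is 3.36 − (-3.36) = 6.72 V.
Levels needed ≥ 6.72/9.74 mV = 689.9. 2^10 = 1024 suffices, so N_min = 10.
LSB = 6.72 V / 2^10 = 6.5625 mV.
RMS noise = LSB/√12 = 1.89 mV.

1.89 mV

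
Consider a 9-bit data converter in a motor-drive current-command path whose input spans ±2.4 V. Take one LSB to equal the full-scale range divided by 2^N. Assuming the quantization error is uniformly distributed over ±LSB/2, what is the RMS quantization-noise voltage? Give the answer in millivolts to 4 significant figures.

2.706 mV

The full-scale span is 2.4 − (-2.4) = 4.8 V.
LSB = 4.8 V ÷ 2^9 = 4.8/512 V = 9.37500 mV.
RMS of a uniform error over width LSB is LSB/√12 = 2.706 mV.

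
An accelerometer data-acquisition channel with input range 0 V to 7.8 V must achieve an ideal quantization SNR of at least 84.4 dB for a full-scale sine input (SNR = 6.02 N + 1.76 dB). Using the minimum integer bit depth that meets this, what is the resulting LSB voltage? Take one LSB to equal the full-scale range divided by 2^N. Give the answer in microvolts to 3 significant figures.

476 µV

Full-scale range = 7.8 V.
Required N = ⌈(84.4 − 1.76)/6.02⌉ = ⌈13.728⌉ = 14.
One LSB is 7.8 V / 16384 = 476 µV.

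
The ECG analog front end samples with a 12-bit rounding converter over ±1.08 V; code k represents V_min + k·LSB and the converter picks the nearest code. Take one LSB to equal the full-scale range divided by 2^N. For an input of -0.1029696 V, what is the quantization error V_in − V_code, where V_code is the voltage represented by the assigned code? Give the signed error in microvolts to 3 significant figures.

The full-scale span is 1.08 − (-1.08) = 2.16 V. LSB = 2.16 V / 2^12 ≈ 0.5273 mV.
Position in LSBs: (-0.1029696 − (-1.08)) × 4096/2.16 = 1852.7391; rounding gives k = 1853.
V_code = -1.08 + (1853/4096) × 2.16 = -0.1028320313 V.
Error = V_in − V_code = -0.1029696 − (-0.1028320313) = −138 µV.

−138 µV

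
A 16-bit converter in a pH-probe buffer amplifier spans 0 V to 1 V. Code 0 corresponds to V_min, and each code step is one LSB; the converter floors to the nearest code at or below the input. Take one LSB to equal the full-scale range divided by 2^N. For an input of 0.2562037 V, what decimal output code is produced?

Range is 1 V. LSB = 1 V / 2^16 ≈ 15.26 µV.
V_in − V_min = 0.2562037 − (0) = 0.2562037 V.
Divide by LSB: 0.2562037 × 65536/1 = 16790.5657.
Truncating gives code 16790.

16790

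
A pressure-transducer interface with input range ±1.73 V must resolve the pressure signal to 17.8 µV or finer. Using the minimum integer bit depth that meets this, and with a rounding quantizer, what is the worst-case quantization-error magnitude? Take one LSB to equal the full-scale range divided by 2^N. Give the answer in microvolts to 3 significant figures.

6.60 µV

The full-scale span is 1.73 − (-1.73) = 3.46 V.
3.46 V / 17.8 µV = 194400. Since 2^17 = 131072 and 2^18 = 262144, N = 18.
One LSB is 3.46 V / 262144 = 13.199 µV.
|e|_max = LSB/2 = 6.60 µV.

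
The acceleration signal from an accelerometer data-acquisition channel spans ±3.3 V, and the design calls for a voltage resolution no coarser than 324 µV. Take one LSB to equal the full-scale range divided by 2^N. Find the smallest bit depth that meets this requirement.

Full-scale range = 3.3 V − (-3.3 V) = 6.6 V.
Required number of levels: 6.6/324 µV = 20370; smallest N with 2^N ≥ that is 15.

15 bits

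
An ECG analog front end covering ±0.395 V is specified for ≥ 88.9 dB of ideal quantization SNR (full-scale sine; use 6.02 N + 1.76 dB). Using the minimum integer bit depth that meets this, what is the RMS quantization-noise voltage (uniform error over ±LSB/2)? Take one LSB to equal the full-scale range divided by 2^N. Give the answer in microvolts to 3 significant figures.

6.96 µV

Span: 0.395 V − (-0.395 V) = 0.79 V.
N ≥ (88.9 − 1.76)/6.02 = 14.475 → N_min = 15.
One LSB is 0.79 V / 32768 = 24.109 µV.
V_rms = LSB/√12 = 6.96 µV.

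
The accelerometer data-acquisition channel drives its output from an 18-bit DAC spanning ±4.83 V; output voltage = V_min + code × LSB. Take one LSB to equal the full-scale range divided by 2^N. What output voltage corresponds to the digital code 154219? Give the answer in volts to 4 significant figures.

0.8530 V

Span: 4.83 V − (-4.83 V) = 9.66 V. LSB = 9.66 V / 2^18.
Output = V_min + (154219/262144) × range = -4.83 + 0.588299 × 9.66 V
      = -4.83 + 5.68297 = 0.852966 V.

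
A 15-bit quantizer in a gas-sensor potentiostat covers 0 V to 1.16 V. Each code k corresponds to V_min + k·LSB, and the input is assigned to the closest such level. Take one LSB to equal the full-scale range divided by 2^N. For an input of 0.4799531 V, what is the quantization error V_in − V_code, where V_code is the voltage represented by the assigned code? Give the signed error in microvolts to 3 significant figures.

−5.40 µV

Full-scale range = 1.16 V. LSB = 1.16 V / 2^15 ≈ 35.40 µV.
(V_in − V_min)/LSB = (0.4799531 − (0)) × 32768/1.16 = 13557.8476 → nearest code k = 13558.
V_code = 0 + (13558/32768) × 1.16 = 0.47995849609 V.
e = 0.4799531 − (0.47995849609) = −5.40 µV.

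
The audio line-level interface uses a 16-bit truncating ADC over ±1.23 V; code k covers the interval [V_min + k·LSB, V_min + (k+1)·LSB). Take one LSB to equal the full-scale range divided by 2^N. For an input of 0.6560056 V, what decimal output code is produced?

50244

Full-scale range = 1.23 V − (-1.23 V) = 2.46 V. LSB = 2.46 V / 2^16 ≈ 37.54 µV.
V_in − V_min = 0.6560056 − (-1.23) = 1.8860056 V.
Divide by LSB: 1.8860056 × 65536/2.46 = 50244.4159.
Truncating gives code 50244.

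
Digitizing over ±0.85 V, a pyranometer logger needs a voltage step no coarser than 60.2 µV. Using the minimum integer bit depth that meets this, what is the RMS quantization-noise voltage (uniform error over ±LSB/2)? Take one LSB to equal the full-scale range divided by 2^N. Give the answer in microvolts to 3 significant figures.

The full-scale span is 0.85 − (-0.85) = 1.7 V.
Levels needed ≥ 1.7/60.2 µV = 28240. 2^15 = 32768 suffices, so N_min = 15.
One LSB is 1.7 V / 32768 = 51.880 µV.
V_rms = LSB/√12 = 15.0 µV.

15.0 µV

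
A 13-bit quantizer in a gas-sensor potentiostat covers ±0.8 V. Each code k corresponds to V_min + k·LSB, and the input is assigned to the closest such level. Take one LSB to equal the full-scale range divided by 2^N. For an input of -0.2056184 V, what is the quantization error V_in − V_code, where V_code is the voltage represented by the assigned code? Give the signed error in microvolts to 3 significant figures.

+45.7 µV

Full-scale range = 0.8 V − (-0.8 V) = 1.6 V. LSB = 1.6 V / 2^13 ≈ 195.3 µV.
Position in LSBs: (-0.2056184 − (-0.8)) × 8192/1.6 = 3043.2338; rounding gives k = 3043.
Reconstructed level: -0.8 + 3043 × 1.6/8192 V = -0.2056640625 V.
Error = V_in − V_code = -0.2056184 − (-0.2056640625) = +45.7 µV.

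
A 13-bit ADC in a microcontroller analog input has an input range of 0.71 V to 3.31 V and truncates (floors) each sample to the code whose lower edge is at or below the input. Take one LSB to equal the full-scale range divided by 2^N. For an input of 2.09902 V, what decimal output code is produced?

Full-scale range = 3.31 V − (0.71 V) = 2.6 V. LSB = 2.6 V / 2^13 ≈ 317.4 µV.
V_in − V_min = 2.09902 − (0.71) = 1.38902 V.
Divide by LSB: 1.38902 × 8192/2.6 = 4376.4815.
Truncating gives code 4376.

4376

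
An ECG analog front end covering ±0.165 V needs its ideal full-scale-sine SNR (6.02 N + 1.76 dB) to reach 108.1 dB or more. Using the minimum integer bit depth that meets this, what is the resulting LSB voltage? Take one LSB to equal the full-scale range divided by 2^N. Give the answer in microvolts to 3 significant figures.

1.26 µV

The full-scale span is 0.165 − (-0.165) = 0.33 V.
Required N = ⌈(108.1 − 1.76)/6.02⌉ = ⌈17.664⌉ = 18.
LSB = 0.33 V / 2^18 = 1.26 µV.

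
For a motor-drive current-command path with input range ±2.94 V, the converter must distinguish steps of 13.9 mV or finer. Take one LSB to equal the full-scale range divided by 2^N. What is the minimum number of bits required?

Range = 2.94 − (-2.94) = 5.88 V.
Levels needed ≥ 5.88/13.9 mV = 423.0. 2^9 = 512 suffices, so N_min = 9.

9 bits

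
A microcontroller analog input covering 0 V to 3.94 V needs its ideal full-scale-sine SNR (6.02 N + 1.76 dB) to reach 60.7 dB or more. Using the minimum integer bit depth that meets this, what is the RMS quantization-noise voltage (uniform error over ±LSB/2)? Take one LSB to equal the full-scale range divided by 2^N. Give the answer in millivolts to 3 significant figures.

V_FS = 3.94 V.
6.02 N + 1.76 ≥ 60.7 gives N ≥ 9.791, so the minimum integer is 10.
LSB = 3.94 V / 2^10 = 3.8477 mV.
RMS noise = LSB/√12 = 1.11 mV.

1.11 mV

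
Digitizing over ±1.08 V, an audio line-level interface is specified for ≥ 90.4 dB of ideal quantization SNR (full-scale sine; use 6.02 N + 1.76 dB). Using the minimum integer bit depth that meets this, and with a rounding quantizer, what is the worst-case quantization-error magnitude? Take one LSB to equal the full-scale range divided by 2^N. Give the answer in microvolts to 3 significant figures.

33.0 µV

Full-scale range = 1.08 V − (-1.08 V) = 2.16 V.
N ≥ (90.4 − 1.76)/6.02 = 14.724 → N_min = 15.
LSB = 2.16 V / 2^15 = 65.918 µV.
Max error for round-to-nearest is LSB/2 = 33.0 µV.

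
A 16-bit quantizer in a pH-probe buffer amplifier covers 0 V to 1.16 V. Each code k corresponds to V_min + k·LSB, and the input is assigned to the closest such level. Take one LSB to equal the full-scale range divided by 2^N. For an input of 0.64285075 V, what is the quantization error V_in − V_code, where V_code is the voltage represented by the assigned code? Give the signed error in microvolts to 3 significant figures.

−2.64 µV

Span = 1.16 V. LSB = 1.16 V / 2^16 ≈ 17.70 µV.
(V_in − V_min)/LSB = (0.64285075 − (0)) × 65536/1.16 = 36318.8506 → nearest code k = 36319.
V_code = 0 + (36319/65536) × 1.16 = 0.64285339355 V.
V_in − V_code = 0.64285075 − (0.64285339355) = −2.64 µV.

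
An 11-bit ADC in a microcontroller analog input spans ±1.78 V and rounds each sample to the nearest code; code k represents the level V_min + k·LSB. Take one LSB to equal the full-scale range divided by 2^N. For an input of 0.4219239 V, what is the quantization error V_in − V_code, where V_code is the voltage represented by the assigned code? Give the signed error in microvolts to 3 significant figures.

−478 µV

The full-scale span is 1.78 − (-1.78) = 3.56 V. LSB = 3.56 V / 2^11 ≈ 1.738 mV.
Position in LSBs: (0.4219239 − (-1.78)) × 2048/3.56 = 1266.7248; rounding gives k = 1267.
V_code = V_min + k × range/2^11 = -1.78 + 1267 × 3.56/2048 = 0.4224023438 V.
e = 0.4219239 − (0.4224023438) = −478 µV.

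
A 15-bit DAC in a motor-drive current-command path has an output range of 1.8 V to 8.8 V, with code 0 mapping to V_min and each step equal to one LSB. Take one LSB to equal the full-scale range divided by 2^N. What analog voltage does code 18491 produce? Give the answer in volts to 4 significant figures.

Range = 8.8 − (1.8) = 7 V. LSB = 7 V / 2^15.
Output = V_min + (18491/32768) × range = 1.8 + 0.564301 × 7 V
      = 1.8 V + 3.95010 V = 5.75010 V.

5.750 V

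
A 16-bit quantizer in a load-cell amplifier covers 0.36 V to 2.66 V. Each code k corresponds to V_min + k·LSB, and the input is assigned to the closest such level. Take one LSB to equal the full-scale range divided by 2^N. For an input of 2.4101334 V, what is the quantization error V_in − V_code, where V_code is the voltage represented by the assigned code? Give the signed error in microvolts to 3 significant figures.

+11.3 µV

Range = 2.66 − (0.36) = 2.3 V. LSB = 2.3 V / 2^16 ≈ 35.10 µV.
(V_in − V_min)/LSB = (2.4101334 − (0.36)) × 65536/2.3 = 58416.3228 → nearest code k = 58416.
Reconstructed level: 0.36 + 58416 × 2.3/65536 V = 2.4101220703 V.
e = 2.4101334 − (2.4101220703) = +11.3 µV.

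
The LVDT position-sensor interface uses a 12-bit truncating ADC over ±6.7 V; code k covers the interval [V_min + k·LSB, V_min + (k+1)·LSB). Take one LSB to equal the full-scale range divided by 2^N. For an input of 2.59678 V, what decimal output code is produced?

Full-scale range = 6.7 V − (-6.7 V) = 13.4 V. LSB = 13.4 V / 2^12 ≈ 3.271 mV.
code = ⌊(V_in − V_min)/LSB⌋ = ⌊(V_in − V_min) × 2^12 / range⌋
     = ⌊(2.59678 − (-6.7)) × 4096 / 13.4⌋ = ⌊9.29678 × 4096/13.4⌋
     = ⌊2841.762⌋ = 2841.

2841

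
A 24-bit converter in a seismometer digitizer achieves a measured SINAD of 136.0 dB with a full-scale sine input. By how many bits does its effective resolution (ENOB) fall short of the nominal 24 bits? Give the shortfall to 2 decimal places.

N_eff = (136.0 − 1.76)/6.02 = 22.2990 bits.
Shortfall = 24 − 22.2990 = 1.7010 bits.

1.70 bits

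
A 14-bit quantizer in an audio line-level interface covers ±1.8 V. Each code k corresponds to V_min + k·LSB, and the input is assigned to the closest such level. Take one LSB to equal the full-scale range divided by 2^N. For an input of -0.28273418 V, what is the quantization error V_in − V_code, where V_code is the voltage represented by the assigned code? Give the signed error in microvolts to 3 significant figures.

Full-scale range = 1.8 V − (-1.8 V) = 3.6 V. LSB = 3.6 V / 2^14 ≈ 219.7 µV.
(-0.28273418 − (-1.8)) / LSB = 1.51726582 × 16384/3.6 = 6905.2453. Nearest integer: k = 6905.
V_code = V_min + k × range/2^14 = -1.8 + 6905 × 3.6/16384 = -0.28278808594 V.
Error = V_in − V_code = -0.28273418 − (-0.28278808594) = +53.9 µV.

+53.9 µV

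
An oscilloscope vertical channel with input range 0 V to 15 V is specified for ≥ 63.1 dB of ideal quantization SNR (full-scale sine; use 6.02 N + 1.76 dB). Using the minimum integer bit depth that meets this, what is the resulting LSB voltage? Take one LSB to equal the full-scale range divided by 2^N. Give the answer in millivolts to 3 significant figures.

Range is 15 V.
6.02 N + 1.76 ≥ 63.1 gives N ≥ 10.189, so the minimum integer is 11.
One LSB is 15 V / 2048 = 7.32 mV.

7.32 mV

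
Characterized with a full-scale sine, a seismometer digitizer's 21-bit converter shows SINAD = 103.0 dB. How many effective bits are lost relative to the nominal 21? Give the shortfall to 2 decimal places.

Effective bits = (103.0 − 1.76)/6.02 = 16.8173.
Lost resolution: 21 − 16.8173 = 4.1827 bits.

4.18 bits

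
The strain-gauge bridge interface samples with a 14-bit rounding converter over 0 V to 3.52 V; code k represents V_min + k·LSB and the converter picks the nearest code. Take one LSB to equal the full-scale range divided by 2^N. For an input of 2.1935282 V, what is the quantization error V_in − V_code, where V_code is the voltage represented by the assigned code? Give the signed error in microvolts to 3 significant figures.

V_FS = 3.52 V. LSB = 3.52 V / 2^14 ≈ 214.8 µV.
(V_in − V_min)/LSB = (2.1935282 − (0)) × 16384/3.52 = 10209.8767 → nearest code k = 10210.
V_code = V_min + k × range/2^14 = 0 + 10210 × 3.52/16384 = 2.1935546875 V.
e = 2.1935282 − (2.1935546875) = −26.5 µV.

−26.5 µV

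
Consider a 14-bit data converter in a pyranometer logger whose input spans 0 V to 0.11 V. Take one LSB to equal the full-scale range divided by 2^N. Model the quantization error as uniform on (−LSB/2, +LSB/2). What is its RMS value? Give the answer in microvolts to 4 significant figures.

1.938 µV

Range is 0.11 V.
LSB = 0.11 V ÷ 2^14 = 0.11/16384 V = 6.71387 µV.
For a uniform distribution on [−LSB/2, +LSB/2], V_rms = LSB/√12 = 6.71387 µV/3.4641 = 1.938 µV.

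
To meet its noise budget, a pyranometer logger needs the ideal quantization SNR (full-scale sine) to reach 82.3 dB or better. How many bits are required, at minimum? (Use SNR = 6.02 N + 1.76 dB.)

14 bits

6.02 N + 1.76 ≥ 82.3 gives N ≥ 13.379, so the minimum integer is 14.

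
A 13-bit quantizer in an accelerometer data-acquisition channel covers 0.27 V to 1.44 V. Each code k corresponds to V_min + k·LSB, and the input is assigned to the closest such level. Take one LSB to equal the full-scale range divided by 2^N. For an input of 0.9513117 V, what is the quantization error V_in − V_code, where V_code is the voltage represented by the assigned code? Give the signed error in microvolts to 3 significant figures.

Span: 1.44 V − (0.27 V) = 1.17 V. LSB = 1.17 V / 2^13 ≈ 142.8 µV.
(0.9513117 − (0.27)) / LSB = 0.6813117 × 8192/1.17 = 4770.3465. Nearest integer: k = 4770.
Reconstructed level: 0.27 + 4770 × 1.17/8192 V = 0.9512622070 V.
Error = V_in − V_code = 0.9513117 − (0.9512622070) = +49.5 µV.

+49.5 µV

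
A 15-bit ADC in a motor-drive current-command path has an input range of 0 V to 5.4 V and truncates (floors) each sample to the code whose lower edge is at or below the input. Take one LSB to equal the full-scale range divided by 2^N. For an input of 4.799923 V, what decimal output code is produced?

29126

V_FS = 5.4 V. LSB = 5.4 V / 2^15 ≈ 164.8 µV.
V_in − V_min = 4.799923 − (0) = 4.799923 V.
Divide by LSB: 4.799923 × 32768/5.4 = 29126.6439.
Truncating gives code 29126.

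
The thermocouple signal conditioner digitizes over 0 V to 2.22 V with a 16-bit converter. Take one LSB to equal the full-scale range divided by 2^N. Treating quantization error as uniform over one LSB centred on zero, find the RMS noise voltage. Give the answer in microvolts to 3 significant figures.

9.78 µV

Full-scale range = 2.22 V.
One LSB is 2.22 V / 65536 = 33.875 µV.
σ_q = LSB/√12 = 33.875 µV/3.4641 = 9.78 µV.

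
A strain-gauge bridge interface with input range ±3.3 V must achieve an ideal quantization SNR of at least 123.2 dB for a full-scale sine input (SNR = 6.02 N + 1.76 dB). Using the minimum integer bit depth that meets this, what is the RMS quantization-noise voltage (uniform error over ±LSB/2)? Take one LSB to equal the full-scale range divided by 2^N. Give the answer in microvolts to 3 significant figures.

0.908 µV

Span: 3.3 V − (-3.3 V) = 6.6 V.
Required N = ⌈(123.2 − 1.76)/6.02⌉ = ⌈20.173⌉ = 21.
LSB = 6.6 V / 2^21 = 3.1471 µV.
σ_q = LSB/√12 = 3.1471 µV/3.4641 = 0.908 µV.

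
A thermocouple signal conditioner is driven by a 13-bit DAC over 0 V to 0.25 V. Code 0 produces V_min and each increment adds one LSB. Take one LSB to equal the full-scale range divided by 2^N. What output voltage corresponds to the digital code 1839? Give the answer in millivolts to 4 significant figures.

56.12 mV

Range is 0.25 V. LSB = 0.25 V / 2^13.
V_out = V_min + code × LSB = 0 V + 1839 × 0.25 V / 8192
      = 0 + 0.0561218 = 0.0561218 V.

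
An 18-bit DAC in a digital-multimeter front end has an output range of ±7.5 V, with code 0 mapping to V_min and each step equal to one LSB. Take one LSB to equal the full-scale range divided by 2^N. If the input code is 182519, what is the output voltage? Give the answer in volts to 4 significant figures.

Full-scale range = 7.5 V − (-7.5 V) = 15 V. LSB = 15 V / 2^18.
Output = V_min + (182519/262144) × range = -7.5 + 0.696255 × 15 V
      = -7.5 + 10.4438 = 2.94382 V.

2.944 V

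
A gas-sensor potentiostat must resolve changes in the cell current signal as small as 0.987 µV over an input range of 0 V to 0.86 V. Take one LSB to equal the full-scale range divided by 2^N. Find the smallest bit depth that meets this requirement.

V_FS = 0.86 V.
Required number of levels: 0.86/0.987 µV = 871330; smallest N with 2^N ≥ that is 20.

20 bits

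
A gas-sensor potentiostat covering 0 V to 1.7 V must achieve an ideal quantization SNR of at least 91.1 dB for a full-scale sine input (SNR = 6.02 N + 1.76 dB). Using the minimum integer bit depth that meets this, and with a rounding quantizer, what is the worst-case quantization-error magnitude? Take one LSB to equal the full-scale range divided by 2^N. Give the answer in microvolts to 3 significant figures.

25.9 µV

Range is 1.7 V.
6.02 N + 1.76 ≥ 91.1 gives N ≥ 14.841, so the minimum integer is 15.
LSB = 1.7 V ÷ 2^15 = 1.7/32768 V = 51.880 µV.
Max error for round-to-nearest is LSB/2 = 25.9 µV.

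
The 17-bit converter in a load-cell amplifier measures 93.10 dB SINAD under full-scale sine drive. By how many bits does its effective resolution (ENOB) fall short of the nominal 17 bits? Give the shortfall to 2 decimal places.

1.83 bits

N_eff = (93.10 − 1.76)/6.02 = 15.1728 bits.
17 − 15.1728 = 1.83 bits below nominal.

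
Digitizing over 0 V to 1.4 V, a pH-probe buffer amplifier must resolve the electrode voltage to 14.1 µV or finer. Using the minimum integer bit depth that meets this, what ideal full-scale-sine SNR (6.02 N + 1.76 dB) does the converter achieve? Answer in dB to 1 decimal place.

Full-scale range = 1.4 V.
1.4 V / 14.1 µV = 99290. Since 2^16 = 65536 and 2^17 = 131072, N = 17.
6.02(17) + 1.76 = 104.10 dB.

104.1 dB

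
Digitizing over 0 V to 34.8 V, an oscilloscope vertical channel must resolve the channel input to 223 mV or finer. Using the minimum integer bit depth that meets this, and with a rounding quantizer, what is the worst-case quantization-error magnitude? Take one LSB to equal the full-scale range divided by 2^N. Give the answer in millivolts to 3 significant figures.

68.0 mV

Full-scale range = 34.8 V.
Required number of levels: 34.8/223 mV = 156.05; smallest N with 2^N ≥ that is 8.
Step size = 34.8/256 V = 135.94 mV.
Half an LSB is 68.0 mV.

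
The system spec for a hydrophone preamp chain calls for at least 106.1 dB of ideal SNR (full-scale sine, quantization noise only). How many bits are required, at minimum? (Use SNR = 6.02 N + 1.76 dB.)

18 bits

Solving 6.02 N ≥ 106.1 − 1.76: N ≥ 17.332. Round up → N = 18.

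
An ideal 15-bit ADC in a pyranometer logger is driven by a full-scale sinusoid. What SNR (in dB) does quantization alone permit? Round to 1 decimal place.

SNR = 6.02·15 + 1.76 = 92.06 dB.

92.1 dB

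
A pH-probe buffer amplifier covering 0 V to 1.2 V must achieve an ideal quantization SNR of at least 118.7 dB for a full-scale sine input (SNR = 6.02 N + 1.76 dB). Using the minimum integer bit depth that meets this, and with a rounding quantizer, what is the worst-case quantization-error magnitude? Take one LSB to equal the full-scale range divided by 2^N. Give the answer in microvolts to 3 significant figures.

Full-scale range = 1.2 V.
Solving 6.02 N ≥ 118.7 − 1.76: N ≥ 19.425. Round up → N = 20.
One LSB is 1.2 V / 1048576 = 1.1444 µV.
Max error for round-to-nearest is LSB/2 = 0.572 µV.

0.572 µV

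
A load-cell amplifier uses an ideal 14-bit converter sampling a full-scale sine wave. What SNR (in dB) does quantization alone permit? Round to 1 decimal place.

For an ideal N-bit converter with full-scale sine input, SNR = 6.02 N + 1.76 dB. SNR = 6.02 × 14 + 1.76 = 84.28 + 1.76 = 86.04 dB.

86.0 dB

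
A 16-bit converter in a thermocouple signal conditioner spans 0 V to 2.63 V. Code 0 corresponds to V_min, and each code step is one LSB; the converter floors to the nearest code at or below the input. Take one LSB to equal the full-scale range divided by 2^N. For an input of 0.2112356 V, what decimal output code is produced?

Full-scale range = 2.63 V. LSB = 2.63 V / 2^16 ≈ 40.13 µV.
V_in − V_min = 0.2112356 − (0) = 0.2112356 V.
Divide by LSB: 0.2112356 × 65536/2.63 = 5263.7020.
Truncating gives code 5263.

5263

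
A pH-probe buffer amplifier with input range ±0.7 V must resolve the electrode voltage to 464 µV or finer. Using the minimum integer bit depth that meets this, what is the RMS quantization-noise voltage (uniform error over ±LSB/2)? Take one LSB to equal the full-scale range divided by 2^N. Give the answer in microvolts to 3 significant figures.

Range = 0.7 − (-0.7) = 1.4 V.
Required number of levels: 1.4/464 µV = 3017.2; smallest N with 2^N ≥ that is 12.
LSB = 1.4 V / 2^12 = 341.80 µV.
RMS noise = LSB/√12 = 98.7 µV.

98.7 µV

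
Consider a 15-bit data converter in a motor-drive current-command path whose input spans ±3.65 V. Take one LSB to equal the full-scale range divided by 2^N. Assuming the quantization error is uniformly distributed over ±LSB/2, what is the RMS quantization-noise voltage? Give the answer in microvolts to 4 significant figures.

64.31 µV

The full-scale span is 3.65 − (-3.65) = 7.3 V.
Step size = 7.3/32768 V = 222.778 µV.
RMS of a uniform error over width LSB is LSB/√12 = 64.31 µV.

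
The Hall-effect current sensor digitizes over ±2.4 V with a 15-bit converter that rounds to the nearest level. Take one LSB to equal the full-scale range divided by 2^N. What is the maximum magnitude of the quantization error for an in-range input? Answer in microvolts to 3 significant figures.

Full-scale range = 2.4 V − (-2.4 V) = 4.8 V.
One LSB is 4.8 V / 32768 = 146.48 µV.
Worst-case error for round-to-nearest is half an LSB: 73.2 µV.

73.2 µV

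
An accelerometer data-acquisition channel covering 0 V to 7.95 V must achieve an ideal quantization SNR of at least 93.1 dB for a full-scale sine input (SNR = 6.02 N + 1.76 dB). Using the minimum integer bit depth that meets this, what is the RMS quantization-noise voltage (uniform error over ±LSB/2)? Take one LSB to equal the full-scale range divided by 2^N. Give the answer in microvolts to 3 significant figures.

Full-scale range = 7.95 V.
Solving 6.02 N ≥ 93.1 − 1.76: N ≥ 15.173. Round up → N = 16.
LSB = 7.95 V / 2^16 = 121.31 µV.
V_rms = LSB/√12 = 35.0 µV.

35.0 µV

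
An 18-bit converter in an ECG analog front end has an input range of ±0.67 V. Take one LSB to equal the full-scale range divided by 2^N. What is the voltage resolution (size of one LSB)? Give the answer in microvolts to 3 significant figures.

5.11 µV

The full-scale span is 0.67 − (-0.67) = 1.34 V.
Number of codes = 2^18 = 262144.
LSB = 1.34 V ÷ 2^18 = 1.34/262144 V = 5.11 µV.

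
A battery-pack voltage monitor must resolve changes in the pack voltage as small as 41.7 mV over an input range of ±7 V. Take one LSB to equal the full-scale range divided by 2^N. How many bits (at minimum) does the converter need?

Range = 7 − (-7) = 14 V.
Required number of levels: 14/41.7 mV = 335.73; smallest N with 2^N ≥ that is 9.

9 bits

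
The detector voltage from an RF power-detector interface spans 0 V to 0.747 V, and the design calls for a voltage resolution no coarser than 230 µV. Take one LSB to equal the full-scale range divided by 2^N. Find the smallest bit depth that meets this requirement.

Span = 0.747 V.
Levels needed ≥ 0.747/230 µV = 3248. 2^12 = 4096 suffices, so N_min = 12.

12 bits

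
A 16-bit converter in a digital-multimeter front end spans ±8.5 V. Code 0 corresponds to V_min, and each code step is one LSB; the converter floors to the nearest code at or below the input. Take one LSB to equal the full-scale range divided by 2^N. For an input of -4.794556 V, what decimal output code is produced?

Span: 8.5 V − (-8.5 V) = 17 V. LSB = 17 V / 2^16 ≈ 259.4 µV.
V_in − V_min = -4.794556 − (-8.5) = 3.705444 V.
Divide by LSB: 3.705444 × 65536/17 = 14284.7046.
Truncating gives code 14284.

14284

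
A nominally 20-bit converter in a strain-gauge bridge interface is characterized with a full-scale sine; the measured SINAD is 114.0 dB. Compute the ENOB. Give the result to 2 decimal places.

18.64 bits

ENOB = (114.0 − 1.76)/6.02 = 18.6445 bits.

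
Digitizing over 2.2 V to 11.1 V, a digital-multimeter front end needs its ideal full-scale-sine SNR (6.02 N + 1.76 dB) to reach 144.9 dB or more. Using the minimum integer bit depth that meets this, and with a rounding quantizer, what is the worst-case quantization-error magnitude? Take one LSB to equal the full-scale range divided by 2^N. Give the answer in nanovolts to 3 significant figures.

265 nV

The full-scale span is 11.1 − (2.2) = 8.9 V.
6.02 N + 1.76 ≥ 144.9 gives N ≥ 23.777, so the minimum integer is 24.
LSB = 8.9 V ÷ 2^24 = 8.9/16777216 V = 0.53048 µV.
Max error for round-to-nearest is LSB/2 = 265 nV.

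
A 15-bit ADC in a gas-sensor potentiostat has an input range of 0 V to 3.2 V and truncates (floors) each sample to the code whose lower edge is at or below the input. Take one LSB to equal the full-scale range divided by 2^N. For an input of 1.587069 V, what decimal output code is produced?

Range is 3.2 V. LSB = 3.2 V / 2^15 ≈ 97.66 µV.
(V_in − V_min) × 2^15/range = (1.587069 − (0)) × 32768/3.2 = 16251.587.
Floor → code = 16251.

16251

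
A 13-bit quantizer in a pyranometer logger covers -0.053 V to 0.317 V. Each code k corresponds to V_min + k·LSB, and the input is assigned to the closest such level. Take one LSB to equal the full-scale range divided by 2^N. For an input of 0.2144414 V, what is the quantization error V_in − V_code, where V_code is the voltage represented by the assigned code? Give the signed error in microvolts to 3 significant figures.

Range = 0.317 − (-0.053) = 0.37 V. LSB = 0.37 V / 2^13 ≈ 45.17 µV.
Position in LSBs: (0.2144414 − (-0.053)) × 8192/0.37 = 5921.2972; rounding gives k = 5921.
Reconstructed level: -0.053 + 5921 × 0.37/8192 V = 0.2144279785 V.
V_in − V_code = 0.2144414 − (0.2144279785) = +13.4 µV.

+13.4 µV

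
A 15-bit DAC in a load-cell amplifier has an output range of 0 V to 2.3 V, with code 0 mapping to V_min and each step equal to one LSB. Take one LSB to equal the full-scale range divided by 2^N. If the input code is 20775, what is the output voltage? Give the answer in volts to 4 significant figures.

1.458 V

Span = 2.3 V. LSB = 2.3 V / 2^15.
V_out = 0 + 20775 × (2.3/32768) V
      = 0 V + 1.45821 V = 1.45821 V.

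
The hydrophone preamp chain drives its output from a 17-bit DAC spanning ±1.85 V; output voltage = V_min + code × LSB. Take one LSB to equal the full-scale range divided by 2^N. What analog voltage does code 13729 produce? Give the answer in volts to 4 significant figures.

The full-scale span is 1.85 − (-1.85) = 3.7 V. LSB = 3.7 V / 2^17.
Output = V_min + (13729/131072) × range = -1.85 + 0.104744 × 3.7 V
      = -1.85 + 0.387553 = -1.46245 V.

-1.462 V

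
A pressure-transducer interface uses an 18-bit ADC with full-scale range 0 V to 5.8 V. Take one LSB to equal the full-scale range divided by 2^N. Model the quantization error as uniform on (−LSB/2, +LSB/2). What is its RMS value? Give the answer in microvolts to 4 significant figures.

6.387 µV

V_FS = 5.8 V.
One LSB is 5.8 V / 262144 = 22.1252 µV.
V_rms = LSB/√12 = 22.1252 µV / √12 = 6.387 µV.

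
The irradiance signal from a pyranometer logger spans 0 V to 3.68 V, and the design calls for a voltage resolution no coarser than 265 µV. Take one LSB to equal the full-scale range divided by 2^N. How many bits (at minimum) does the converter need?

14 bits

Range is 3.68 V.
Need 2^N ≥ 3.68 V / 265 µV = 13890 → N_min = 14.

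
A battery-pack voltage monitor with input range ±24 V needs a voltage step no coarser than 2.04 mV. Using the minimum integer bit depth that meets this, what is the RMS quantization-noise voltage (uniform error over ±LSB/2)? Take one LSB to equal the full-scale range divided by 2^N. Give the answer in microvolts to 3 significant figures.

423 µV

The full-scale span is 24 − (-24) = 48 V.
Required number of levels: 48/2.04 mV = 23529; smallest N with 2^N ≥ that is 15.
LSB = 48 V ÷ 2^15 = 48/32768 V = 1.4648 mV.
V_rms = LSB/√12 = 423 µV.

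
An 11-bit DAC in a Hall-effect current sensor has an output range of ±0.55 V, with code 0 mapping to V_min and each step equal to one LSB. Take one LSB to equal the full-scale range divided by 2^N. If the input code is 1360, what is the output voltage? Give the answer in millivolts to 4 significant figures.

180.5 mV

Span: 0.55 V − (-0.55 V) = 1.1 V. LSB = 1.1 V / 2^11.
Output = V_min + (1360/2048) × range = -0.55 + 0.664063 × 1.1 V
      = -0.55 + 0.730469 = 0.180469 V.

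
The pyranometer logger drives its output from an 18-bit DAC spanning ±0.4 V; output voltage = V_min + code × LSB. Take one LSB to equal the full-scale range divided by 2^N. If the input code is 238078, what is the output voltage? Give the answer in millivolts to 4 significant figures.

326.6 mV

Range = 0.4 − (-0.4) = 0.8 V. LSB = 0.8 V / 2^18.
Output = V_min + (238078/262144) × range = -0.4 + 0.908195 × 0.8 V
      = -0.4 V + 0.726556 V = 0.326556 V.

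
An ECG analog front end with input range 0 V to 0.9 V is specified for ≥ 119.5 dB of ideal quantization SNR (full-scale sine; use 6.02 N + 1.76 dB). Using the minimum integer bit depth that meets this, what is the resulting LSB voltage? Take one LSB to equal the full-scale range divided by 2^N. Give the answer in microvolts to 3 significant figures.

Span = 0.9 V.
Solving 6.02 N ≥ 119.5 − 1.76: N ≥ 19.558. Round up → N = 20.
LSB = 0.9 V ÷ 2^20 = 0.9/1048576 V = 0.858 µV.

0.858 µV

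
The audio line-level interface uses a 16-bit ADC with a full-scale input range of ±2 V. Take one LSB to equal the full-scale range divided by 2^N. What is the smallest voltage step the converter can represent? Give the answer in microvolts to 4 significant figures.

61.04 µV

The full-scale span is 2 − (-2) = 4 V.
There are 2^16 = 65536 steps.
Step size = 4/65536 V = 61.04 µV.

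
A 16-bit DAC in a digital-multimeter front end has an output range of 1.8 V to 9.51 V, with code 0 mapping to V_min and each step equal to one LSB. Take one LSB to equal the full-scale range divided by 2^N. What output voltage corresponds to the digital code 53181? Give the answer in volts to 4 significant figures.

8.056 V

Span: 9.51 V − (1.8 V) = 7.71 V. LSB = 7.71 V / 2^16.
V_out = 1.8 + 53181 × (7.71/65536) V
      = 1.8 V + 6.25649 V = 8.05649 V.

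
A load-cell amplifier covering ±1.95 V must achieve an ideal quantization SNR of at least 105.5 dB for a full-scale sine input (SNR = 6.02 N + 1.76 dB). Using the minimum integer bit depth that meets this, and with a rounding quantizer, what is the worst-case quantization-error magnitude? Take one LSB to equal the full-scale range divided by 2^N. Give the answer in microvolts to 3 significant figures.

Range = 1.95 − (-1.95) = 3.9 V.
Required N = ⌈(105.5 − 1.76)/6.02⌉ = ⌈17.233⌉ = 18.
One LSB is 3.9 V / 262144 = 14.877 µV.
Half an LSB is 7.44 µV.

7.44 µV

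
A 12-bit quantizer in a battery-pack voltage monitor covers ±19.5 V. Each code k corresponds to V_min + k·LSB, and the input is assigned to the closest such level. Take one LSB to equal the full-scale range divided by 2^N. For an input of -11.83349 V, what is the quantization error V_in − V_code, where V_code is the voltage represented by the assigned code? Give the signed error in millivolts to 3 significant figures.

+1.72 mV

The full-scale span is 19.5 − (-19.5) = 39 V. LSB = 39 V / 2^12 ≈ 9.521 mV.
Position in LSBs: (-11.83349 − (-19.5)) × 4096/39 = 805.1801; rounding gives k = 805.
V_code = -19.5 + (805/4096) × 39 = -11.83520508 V.
V_in − V_code = -11.83349 − (-11.83520508) = +1.72 mV.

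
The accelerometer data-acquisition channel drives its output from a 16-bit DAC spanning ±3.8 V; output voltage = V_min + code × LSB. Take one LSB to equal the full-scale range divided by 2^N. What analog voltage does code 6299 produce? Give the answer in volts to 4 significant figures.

Range = 3.8 − (-3.8) = 7.6 V. LSB = 7.6 V / 2^16.
V_out = -3.8 + 6299 × (7.6/65536) V
      = -3.8 + 0.730475 = -3.06953 V.

-3.070 V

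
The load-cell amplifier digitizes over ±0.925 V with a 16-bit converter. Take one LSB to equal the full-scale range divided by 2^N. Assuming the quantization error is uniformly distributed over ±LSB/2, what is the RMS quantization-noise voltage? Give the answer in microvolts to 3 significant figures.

8.15 µV

Span: 0.925 V − (-0.925 V) = 1.85 V.
LSB = 1.85 V / 2^16 = 28.229 µV.
RMS of a uniform error over width LSB is LSB/√12 = 8.15 µV.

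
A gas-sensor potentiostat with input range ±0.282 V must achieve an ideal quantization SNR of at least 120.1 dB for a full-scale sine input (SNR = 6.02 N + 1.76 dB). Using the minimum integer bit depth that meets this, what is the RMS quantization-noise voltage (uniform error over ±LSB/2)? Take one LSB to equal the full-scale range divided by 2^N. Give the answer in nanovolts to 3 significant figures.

The full-scale span is 0.282 − (-0.282) = 0.564 V.
N ≥ (120.1 − 1.76)/6.02 = 19.658 → N_min = 20.
LSB = 0.564 V ÷ 2^20 = 0.564/1048576 V = 0.53787 µV.
σ_q = LSB/√12 = 0.53787 µV/3.4641 = 155 nV.

155 nV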